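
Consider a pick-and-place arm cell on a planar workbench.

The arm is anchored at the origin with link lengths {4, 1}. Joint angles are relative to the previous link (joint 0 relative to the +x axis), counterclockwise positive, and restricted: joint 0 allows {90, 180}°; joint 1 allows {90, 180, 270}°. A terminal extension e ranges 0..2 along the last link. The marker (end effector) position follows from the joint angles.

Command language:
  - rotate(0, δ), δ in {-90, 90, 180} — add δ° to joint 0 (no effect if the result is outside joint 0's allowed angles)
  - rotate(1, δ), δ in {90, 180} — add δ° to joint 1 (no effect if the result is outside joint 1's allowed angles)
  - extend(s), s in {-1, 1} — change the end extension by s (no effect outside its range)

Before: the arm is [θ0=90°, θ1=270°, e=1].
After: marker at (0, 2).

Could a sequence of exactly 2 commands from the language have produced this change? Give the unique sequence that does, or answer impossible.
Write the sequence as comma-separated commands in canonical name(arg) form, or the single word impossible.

key: running rotate(1, 90) before rotate(1, 180) would end elsewhere — order is forced
t0: [θ0=90°, θ1=270°, e=1]
step 1 (rotate(1, 180)): [θ0=90°, θ1=90°, e=1]
step 2 (rotate(1, 90)): [θ0=90°, θ1=180°, e=1]
no rival 2-sequence matches.

rotate(1, 180), rotate(1, 90)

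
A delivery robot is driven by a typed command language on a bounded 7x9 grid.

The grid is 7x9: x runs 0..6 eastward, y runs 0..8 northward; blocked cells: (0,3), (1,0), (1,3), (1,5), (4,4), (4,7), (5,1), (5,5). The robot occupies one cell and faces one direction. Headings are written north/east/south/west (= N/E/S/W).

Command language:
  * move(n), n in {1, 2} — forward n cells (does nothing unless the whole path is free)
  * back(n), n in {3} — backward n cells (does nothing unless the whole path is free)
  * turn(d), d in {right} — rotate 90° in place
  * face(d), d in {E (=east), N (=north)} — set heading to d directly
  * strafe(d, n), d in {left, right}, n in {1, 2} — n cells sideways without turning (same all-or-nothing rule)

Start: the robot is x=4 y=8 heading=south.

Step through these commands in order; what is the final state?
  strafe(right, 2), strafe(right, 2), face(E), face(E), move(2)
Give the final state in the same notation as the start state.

t0: x=4 y=8 heading=south
step 1 (strafe(right, 2)): x=2 y=8 heading=south
step 2 (strafe(right, 2)): x=0 y=8 heading=south
step 3 (face(E)): x=0 y=8 heading=east
step 4 (face(E)): x=0 y=8 heading=east
step 5 (move(2)): x=2 y=8 heading=east

x=2 y=8 heading=east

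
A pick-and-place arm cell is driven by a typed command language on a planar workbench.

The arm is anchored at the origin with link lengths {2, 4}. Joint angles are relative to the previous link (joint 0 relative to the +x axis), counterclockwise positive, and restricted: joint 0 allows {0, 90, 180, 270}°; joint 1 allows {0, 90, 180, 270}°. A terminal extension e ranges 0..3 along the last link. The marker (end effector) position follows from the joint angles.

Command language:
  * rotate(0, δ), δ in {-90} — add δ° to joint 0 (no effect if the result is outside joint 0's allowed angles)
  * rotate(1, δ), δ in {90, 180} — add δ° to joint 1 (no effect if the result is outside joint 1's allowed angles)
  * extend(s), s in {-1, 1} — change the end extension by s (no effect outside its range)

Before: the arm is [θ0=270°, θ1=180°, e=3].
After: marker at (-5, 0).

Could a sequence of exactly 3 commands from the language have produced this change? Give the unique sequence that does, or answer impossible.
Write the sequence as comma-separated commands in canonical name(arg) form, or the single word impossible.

from: [θ0=270°, θ1=180°, e=3]
t=1 rotate(0, -90) ⇒ [θ0=180°, θ1=180°, e=3]
t=2 rotate(0, -90) ⇒ [θ0=90°, θ1=180°, e=3]
t=3 rotate(0, -90) ⇒ [θ0=0°, θ1=180°, e=3]
no other 3-command option fits: unique.

rotate(0, -90), rotate(0, -90), rotate(0, -90)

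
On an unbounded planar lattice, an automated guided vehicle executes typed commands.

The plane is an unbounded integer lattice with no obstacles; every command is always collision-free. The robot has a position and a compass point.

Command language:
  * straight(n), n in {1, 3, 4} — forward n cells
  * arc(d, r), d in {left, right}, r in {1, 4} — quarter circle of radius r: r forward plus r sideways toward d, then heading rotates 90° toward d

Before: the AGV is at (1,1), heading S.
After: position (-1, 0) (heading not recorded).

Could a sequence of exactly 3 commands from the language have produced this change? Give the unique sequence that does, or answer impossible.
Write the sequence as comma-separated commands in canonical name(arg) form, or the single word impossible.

key: order matters: swapping straight(1) and arc(right, 1) lands elsewhere
t0: at (1,1), heading S
[1] after straight(1): at (1,0), heading S
[2] after arc(right, 1): at (0,-1), heading W
[3] after arc(right, 1): at (-1,0), heading N
no other 3-command option fits: unique.

straight(1), arc(right, 1), arc(right, 1)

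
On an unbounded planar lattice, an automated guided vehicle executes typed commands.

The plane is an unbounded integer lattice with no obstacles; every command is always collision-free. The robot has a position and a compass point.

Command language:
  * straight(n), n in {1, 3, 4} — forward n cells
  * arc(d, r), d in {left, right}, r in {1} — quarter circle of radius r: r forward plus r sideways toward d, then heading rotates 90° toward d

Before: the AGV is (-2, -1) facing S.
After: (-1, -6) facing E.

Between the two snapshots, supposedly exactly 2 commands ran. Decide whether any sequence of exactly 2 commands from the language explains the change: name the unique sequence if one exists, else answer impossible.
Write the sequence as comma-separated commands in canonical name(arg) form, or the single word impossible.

straight(4), arc(left, 1)

key: running arc(left, 1) before straight(4) would end elsewhere — order is forced
from: (-2, -1) facing S
t=1 straight(4) ⇒ (-2, -5) facing S
t=2 arc(left, 1) ⇒ (-1, -6) facing E
no rival 2-sequence matches.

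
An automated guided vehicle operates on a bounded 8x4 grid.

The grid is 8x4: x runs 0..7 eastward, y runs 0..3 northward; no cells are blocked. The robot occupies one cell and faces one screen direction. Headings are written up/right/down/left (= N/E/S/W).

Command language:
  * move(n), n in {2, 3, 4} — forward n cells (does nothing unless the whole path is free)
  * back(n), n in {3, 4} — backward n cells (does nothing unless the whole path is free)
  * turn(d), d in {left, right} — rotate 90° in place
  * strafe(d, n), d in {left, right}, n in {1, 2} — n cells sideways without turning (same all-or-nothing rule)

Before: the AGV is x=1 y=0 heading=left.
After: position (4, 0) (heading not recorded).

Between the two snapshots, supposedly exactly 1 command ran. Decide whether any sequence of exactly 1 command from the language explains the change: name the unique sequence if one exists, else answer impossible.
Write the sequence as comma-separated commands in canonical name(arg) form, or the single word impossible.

back(3)

t0: x=1 y=0 heading=left
[1] after back(3): x=4 y=0 heading=left
uniquely the one of 11 1-step routes that fits.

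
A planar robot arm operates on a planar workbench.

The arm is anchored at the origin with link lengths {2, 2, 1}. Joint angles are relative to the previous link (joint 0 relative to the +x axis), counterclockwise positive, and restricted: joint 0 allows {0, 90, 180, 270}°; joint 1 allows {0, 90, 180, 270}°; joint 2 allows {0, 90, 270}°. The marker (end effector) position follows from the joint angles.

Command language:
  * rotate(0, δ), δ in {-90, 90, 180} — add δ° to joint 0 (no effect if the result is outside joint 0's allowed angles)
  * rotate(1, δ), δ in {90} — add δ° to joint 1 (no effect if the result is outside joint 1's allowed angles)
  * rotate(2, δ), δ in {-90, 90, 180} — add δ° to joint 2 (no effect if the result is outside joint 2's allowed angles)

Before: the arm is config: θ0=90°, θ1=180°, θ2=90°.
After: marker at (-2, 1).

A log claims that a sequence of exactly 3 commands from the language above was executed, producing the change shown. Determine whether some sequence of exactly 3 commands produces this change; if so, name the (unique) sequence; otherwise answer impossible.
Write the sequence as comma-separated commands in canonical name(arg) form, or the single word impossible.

rotate(1, 90), rotate(1, 90), rotate(1, 90)

from: config: θ0=90°, θ1=180°, θ2=90°
1. rotate(1, 90) → config: θ0=90°, θ1=270°, θ2=90°
2. rotate(1, 90) → config: θ0=90°, θ1=0°, θ2=90°
3. rotate(1, 90) → config: θ0=90°, θ1=90°, θ2=90°
no other 3-command option fits: unique.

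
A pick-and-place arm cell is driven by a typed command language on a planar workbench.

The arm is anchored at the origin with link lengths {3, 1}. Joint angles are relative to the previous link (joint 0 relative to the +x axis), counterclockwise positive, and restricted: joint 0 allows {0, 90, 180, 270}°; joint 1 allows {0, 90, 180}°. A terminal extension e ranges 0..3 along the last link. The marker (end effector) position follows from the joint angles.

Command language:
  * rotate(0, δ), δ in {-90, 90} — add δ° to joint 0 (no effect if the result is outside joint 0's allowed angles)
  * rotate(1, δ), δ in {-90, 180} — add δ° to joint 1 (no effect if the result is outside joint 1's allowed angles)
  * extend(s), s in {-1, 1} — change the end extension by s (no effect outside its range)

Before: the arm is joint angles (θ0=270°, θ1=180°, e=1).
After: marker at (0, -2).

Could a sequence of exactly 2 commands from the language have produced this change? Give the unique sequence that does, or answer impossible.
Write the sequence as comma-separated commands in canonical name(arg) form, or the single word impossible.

start: joint angles (θ0=270°, θ1=180°, e=1)
step 1 (extend(-1)): joint angles (θ0=270°, θ1=180°, e=0)
step 2 (extend(-1)): joint angles (θ0=270°, θ1=180°, e=0)
all 36 alternatives checked — unique.

extend(-1), extend(-1)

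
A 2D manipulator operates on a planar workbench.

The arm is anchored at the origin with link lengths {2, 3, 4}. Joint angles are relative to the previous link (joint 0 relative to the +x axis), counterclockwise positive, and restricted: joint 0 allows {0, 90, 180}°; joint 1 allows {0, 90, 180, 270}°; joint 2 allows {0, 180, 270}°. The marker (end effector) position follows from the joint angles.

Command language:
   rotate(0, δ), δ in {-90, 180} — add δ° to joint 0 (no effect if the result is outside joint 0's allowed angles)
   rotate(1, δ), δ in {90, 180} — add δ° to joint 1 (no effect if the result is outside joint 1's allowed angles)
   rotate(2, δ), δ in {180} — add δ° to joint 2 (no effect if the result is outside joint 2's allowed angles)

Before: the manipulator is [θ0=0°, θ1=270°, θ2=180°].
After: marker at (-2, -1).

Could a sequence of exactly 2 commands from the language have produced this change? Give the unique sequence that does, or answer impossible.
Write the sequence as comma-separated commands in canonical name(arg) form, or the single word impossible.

key: running rotate(0, 180) before rotate(0, -90) would end elsewhere — order is forced
from: [θ0=0°, θ1=270°, θ2=180°]
t=1 rotate(0, -90) ⇒ [θ0=0°, θ1=270°, θ2=180°]
t=2 rotate(0, 180) ⇒ [θ0=180°, θ1=270°, θ2=180°]
all 25 alternatives checked — unique.

rotate(0, -90), rotate(0, 180)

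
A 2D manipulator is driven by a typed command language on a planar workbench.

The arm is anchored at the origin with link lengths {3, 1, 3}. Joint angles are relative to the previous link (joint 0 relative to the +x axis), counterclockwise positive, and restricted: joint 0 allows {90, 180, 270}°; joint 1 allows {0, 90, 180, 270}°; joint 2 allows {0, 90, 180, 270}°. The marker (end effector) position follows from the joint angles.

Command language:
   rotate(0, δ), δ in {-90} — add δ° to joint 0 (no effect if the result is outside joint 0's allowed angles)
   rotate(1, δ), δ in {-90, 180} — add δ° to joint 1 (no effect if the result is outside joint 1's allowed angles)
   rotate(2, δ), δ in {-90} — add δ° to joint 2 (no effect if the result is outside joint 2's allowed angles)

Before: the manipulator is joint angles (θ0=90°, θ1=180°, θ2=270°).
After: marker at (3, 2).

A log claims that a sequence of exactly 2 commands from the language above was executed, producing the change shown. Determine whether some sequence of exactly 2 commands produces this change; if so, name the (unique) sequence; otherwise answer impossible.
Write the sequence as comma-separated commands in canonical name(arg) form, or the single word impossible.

start: joint angles (θ0=90°, θ1=180°, θ2=270°)
[1] after rotate(2, -90): joint angles (θ0=90°, θ1=180°, θ2=180°)
[2] after rotate(2, -90): joint angles (θ0=90°, θ1=180°, θ2=90°)
no other 2-command option fits: unique.

rotate(2, -90), rotate(2, -90)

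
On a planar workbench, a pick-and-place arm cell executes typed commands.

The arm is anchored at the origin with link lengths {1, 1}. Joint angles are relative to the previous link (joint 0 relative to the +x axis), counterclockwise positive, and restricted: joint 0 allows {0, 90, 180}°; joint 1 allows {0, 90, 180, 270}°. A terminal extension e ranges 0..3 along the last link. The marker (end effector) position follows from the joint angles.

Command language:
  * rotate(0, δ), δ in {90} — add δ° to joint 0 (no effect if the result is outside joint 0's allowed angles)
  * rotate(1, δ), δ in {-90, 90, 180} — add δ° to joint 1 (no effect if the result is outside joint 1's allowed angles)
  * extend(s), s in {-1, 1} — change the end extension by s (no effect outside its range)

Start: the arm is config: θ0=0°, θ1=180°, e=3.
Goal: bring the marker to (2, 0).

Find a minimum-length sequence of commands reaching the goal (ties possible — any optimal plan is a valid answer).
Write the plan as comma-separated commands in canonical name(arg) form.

rotate(0, 90), rotate(0, 90), extend(-1)

t0: config: θ0=0°, θ1=180°, e=3
[1] after rotate(0, 90): config: θ0=90°, θ1=180°, e=3
[2] after rotate(0, 90): config: θ0=180°, θ1=180°, e=3
[3] after extend(-1): config: θ0=180°, θ1=180°, e=2
minimal: 3 command(s), checked below 3.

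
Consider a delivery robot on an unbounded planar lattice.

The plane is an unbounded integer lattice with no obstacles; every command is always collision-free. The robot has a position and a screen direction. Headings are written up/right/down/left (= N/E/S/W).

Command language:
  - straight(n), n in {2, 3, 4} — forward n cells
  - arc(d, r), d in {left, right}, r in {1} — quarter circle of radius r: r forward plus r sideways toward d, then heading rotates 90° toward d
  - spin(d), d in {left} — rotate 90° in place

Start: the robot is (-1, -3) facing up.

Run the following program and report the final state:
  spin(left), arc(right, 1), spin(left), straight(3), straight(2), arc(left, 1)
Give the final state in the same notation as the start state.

(-8, -3) facing down

from: (-1, -3) facing up
step 1 (spin(left)): (-1, -3) facing left
step 2 (arc(right, 1)): (-2, -2) facing up
step 3 (spin(left)): (-2, -2) facing left
step 4 (straight(3)): (-5, -2) facing left
step 5 (straight(2)): (-7, -2) facing left
step 6 (arc(left, 1)): (-8, -3) facing down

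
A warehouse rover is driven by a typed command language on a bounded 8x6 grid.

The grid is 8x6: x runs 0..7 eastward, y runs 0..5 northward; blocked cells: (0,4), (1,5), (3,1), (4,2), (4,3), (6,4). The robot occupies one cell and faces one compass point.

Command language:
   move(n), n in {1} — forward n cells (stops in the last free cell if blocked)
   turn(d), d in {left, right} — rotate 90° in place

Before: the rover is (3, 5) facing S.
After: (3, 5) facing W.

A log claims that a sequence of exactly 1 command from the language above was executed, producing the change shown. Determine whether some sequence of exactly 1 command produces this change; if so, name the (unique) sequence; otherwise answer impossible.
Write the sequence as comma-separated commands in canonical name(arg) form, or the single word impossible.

turn(right)

key: parked at (3,5) the whole time — nothing moves the robot
begin: (3, 5) facing S
1. turn(right) → (3, 5) facing W
uniquely the one of 3 1-step routes that fits.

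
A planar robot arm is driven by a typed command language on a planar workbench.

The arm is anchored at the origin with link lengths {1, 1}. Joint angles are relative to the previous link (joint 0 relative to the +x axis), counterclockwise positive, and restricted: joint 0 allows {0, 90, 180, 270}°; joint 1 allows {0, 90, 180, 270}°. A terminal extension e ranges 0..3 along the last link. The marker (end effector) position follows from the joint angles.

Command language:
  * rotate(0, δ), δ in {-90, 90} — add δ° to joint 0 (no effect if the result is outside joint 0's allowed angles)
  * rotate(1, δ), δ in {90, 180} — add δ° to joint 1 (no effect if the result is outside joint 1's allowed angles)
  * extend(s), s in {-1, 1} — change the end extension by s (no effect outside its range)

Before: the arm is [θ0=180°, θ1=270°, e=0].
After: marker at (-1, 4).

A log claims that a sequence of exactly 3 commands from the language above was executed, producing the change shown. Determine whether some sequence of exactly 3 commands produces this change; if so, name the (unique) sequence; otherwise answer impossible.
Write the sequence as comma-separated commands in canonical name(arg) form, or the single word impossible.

begin: [θ0=180°, θ1=270°, e=0]
t=1 extend(1) ⇒ [θ0=180°, θ1=270°, e=1]
t=2 extend(1) ⇒ [θ0=180°, θ1=270°, e=2]
t=3 extend(1) ⇒ [θ0=180°, θ1=270°, e=3]
uniquely the one of 216 3-step routes that fits.

extend(1), extend(1), extend(1)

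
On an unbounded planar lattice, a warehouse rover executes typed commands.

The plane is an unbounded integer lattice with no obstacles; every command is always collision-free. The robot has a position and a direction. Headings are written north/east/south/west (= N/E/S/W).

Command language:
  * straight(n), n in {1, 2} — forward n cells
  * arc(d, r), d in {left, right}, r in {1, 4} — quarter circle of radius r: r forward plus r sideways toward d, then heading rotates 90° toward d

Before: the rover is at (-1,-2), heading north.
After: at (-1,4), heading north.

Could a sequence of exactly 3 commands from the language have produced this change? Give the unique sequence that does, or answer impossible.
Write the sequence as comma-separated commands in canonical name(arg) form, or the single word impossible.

key: still facing N at the end — nothing in the sequence rotates
t0: at (-1,-2), heading north
step 1 (straight(2)): at (-1,0), heading north
step 2 (straight(2)): at (-1,2), heading north
step 3 (straight(2)): at (-1,4), heading north
no rival 3-sequence matches.

straight(2), straight(2), straight(2)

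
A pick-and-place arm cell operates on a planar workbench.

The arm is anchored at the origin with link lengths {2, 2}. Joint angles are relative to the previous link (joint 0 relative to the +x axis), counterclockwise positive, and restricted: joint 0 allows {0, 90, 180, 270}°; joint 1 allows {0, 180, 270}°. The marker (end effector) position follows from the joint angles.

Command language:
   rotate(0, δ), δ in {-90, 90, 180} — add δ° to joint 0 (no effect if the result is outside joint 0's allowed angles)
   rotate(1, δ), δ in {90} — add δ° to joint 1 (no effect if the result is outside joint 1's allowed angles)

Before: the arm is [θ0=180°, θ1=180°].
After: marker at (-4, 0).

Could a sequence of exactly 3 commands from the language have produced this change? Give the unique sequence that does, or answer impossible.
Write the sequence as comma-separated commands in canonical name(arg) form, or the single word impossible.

rotate(1, 90), rotate(1, 90), rotate(1, 90)

t0: [θ0=180°, θ1=180°]
[1] after rotate(1, 90): [θ0=180°, θ1=270°]
[2] after rotate(1, 90): [θ0=180°, θ1=0°]
[3] after rotate(1, 90): [θ0=180°, θ1=0°]
no other 3-command option fits: unique.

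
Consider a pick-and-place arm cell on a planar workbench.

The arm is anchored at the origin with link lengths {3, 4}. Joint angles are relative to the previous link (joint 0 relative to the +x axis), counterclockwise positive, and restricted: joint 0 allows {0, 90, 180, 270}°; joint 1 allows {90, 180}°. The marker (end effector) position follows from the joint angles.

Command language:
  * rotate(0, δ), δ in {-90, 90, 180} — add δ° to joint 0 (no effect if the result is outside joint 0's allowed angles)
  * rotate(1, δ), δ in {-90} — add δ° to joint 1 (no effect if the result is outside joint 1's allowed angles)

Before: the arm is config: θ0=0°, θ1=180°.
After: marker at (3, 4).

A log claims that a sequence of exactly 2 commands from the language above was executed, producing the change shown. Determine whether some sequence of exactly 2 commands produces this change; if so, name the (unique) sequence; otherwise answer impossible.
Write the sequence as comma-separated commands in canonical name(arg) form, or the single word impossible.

initial: config: θ0=0°, θ1=180°
t=1 rotate(1, -90) ⇒ config: θ0=0°, θ1=90°
t=2 rotate(1, -90) ⇒ config: θ0=0°, θ1=90°
all 16 alternatives checked — unique.

rotate(1, -90), rotate(1, -90)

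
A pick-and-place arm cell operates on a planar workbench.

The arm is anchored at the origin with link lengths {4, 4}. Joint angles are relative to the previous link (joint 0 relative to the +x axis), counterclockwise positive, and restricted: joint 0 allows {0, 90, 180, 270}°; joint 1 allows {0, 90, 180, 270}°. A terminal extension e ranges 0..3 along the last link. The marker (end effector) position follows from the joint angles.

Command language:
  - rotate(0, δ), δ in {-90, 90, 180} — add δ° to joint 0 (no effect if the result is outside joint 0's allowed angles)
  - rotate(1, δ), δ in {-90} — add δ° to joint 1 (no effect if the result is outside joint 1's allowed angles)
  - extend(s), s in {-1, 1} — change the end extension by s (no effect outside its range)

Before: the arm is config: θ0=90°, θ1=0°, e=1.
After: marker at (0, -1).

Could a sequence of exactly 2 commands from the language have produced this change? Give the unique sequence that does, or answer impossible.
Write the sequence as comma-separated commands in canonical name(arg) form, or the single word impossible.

rotate(1, -90), rotate(1, -90)

begin: config: θ0=90°, θ1=0°, e=1
step 1 (rotate(1, -90)): config: θ0=90°, θ1=270°, e=1
step 2 (rotate(1, -90)): config: θ0=90°, θ1=180°, e=1
all 36 alternatives checked — unique.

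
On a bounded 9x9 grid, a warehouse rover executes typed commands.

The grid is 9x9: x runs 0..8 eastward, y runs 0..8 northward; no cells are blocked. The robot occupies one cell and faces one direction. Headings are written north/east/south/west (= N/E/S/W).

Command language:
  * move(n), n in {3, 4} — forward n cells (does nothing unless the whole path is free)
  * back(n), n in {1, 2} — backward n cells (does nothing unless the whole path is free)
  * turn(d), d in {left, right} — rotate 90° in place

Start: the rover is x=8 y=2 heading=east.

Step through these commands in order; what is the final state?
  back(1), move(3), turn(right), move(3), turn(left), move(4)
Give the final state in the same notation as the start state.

x=7 y=2 heading=east

start: x=8 y=2 heading=east
step 1 (back(1)): x=7 y=2 heading=east
step 2 (move(3)): x=7 y=2 heading=east
step 3 (turn(right)): x=7 y=2 heading=south
step 4 (move(3)): x=7 y=2 heading=south
step 5 (turn(left)): x=7 y=2 heading=east
step 6 (move(4)): x=7 y=2 heading=east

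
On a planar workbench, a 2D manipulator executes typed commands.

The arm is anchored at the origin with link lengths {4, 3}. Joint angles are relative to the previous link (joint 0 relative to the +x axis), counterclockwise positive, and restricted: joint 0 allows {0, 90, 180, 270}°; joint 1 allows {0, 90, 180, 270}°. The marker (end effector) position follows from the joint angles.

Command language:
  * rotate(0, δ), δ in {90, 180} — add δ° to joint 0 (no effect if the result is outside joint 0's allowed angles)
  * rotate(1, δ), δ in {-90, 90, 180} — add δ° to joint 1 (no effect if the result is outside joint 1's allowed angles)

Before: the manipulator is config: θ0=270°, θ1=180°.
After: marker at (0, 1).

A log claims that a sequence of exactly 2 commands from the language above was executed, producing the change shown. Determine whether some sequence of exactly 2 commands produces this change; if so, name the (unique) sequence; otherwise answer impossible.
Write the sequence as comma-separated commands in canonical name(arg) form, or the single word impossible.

rotate(0, 90), rotate(0, 90)

start: config: θ0=270°, θ1=180°
[1] after rotate(0, 90): config: θ0=0°, θ1=180°
[2] after rotate(0, 90): config: θ0=90°, θ1=180°
all 25 alternatives checked — unique.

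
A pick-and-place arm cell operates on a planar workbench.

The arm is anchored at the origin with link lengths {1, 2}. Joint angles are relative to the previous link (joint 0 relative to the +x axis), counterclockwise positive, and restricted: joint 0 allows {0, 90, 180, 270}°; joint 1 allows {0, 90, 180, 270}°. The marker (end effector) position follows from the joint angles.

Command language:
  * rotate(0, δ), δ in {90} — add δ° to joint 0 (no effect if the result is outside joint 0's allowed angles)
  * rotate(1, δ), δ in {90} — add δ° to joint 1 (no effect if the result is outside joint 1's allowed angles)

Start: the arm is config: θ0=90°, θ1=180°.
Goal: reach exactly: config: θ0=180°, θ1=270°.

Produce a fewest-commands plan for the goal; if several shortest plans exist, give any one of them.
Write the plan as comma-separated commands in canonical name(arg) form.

t0: config: θ0=90°, θ1=180°
step 1 (rotate(1, 90)): config: θ0=90°, θ1=270°
step 2 (rotate(0, 90)): config: θ0=180°, θ1=270°
shorter routes all fall short; 2 is best.

rotate(1, 90), rotate(0, 90)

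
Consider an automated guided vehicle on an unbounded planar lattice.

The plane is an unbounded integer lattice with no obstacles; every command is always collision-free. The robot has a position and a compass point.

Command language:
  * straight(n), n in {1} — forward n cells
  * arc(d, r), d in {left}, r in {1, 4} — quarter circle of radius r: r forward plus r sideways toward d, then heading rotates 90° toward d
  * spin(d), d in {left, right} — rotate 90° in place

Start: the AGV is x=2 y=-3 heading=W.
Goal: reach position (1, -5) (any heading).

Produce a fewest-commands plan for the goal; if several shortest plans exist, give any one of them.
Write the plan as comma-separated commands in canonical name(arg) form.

begin: x=2 y=-3 heading=W
[1] after arc(left, 1): x=1 y=-4 heading=S
[2] after straight(1): x=1 y=-5 heading=S
no 1-step plan works, so 2 is optimal.

arc(left, 1), straight(1)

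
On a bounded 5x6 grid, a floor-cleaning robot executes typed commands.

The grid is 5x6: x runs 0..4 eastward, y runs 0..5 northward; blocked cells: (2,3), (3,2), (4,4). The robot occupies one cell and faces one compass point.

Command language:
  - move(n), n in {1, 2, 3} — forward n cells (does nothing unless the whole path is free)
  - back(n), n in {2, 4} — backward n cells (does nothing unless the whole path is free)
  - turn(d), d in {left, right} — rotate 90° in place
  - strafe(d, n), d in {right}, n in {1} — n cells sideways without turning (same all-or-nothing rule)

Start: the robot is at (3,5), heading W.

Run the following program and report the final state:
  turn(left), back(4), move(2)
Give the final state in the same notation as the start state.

initial: at (3,5), heading W
step 1 (turn(left)): at (3,5), heading S
step 2 (back(4)): at (3,5), heading S
step 3 (move(2)): at (3,3), heading S

at (3,3), heading S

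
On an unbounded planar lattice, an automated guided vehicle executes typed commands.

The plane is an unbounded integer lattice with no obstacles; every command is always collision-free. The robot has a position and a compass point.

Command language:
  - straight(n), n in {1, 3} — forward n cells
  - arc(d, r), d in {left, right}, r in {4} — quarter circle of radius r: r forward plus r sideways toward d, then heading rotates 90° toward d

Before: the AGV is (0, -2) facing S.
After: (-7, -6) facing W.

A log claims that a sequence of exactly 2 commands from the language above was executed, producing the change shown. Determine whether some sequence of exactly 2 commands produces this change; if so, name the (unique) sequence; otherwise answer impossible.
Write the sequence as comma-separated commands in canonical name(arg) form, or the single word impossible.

arc(right, 4), straight(3)

key: order matters: swapping arc(right, 4) and straight(3) lands elsewhere
from: (0, -2) facing S
step 1 (arc(right, 4)): (-4, -6) facing W
step 2 (straight(3)): (-7, -6) facing W
all 16 alternatives checked — unique.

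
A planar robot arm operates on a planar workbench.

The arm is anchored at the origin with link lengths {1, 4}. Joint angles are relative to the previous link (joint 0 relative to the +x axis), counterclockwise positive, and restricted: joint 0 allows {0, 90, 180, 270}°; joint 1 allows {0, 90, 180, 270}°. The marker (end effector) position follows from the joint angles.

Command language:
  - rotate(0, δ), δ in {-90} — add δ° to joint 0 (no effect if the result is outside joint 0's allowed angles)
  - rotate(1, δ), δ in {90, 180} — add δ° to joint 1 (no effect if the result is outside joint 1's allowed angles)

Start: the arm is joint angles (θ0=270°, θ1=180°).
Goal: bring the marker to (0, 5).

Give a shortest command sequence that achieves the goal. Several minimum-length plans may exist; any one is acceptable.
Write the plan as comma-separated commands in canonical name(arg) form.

rotate(1, 180), rotate(0, -90), rotate(0, -90)

begin: joint angles (θ0=270°, θ1=180°)
t=1 rotate(1, 180) ⇒ joint angles (θ0=270°, θ1=0°)
t=2 rotate(0, -90) ⇒ joint angles (θ0=180°, θ1=0°)
t=3 rotate(0, -90) ⇒ joint angles (θ0=90°, θ1=0°)
nothing shorter than 3 reaches the goal.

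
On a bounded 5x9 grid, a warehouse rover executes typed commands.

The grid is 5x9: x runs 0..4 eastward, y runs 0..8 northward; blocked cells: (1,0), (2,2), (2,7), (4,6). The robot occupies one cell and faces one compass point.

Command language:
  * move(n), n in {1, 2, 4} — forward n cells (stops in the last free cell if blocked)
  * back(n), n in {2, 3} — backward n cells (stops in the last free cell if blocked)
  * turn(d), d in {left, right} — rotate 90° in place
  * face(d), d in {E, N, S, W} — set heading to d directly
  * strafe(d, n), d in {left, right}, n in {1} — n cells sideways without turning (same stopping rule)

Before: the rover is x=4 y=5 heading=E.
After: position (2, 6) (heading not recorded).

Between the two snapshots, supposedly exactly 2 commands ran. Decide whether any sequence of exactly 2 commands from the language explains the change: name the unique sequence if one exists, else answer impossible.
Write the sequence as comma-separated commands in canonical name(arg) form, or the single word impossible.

back(2), strafe(left, 1)

key: running strafe(left, 1) before back(2) would end elsewhere — order is forced
begin: x=4 y=5 heading=E
t=1 back(2) ⇒ x=2 y=5 heading=E
t=2 strafe(left, 1) ⇒ x=2 y=6 heading=E
no rival 2-sequence matches.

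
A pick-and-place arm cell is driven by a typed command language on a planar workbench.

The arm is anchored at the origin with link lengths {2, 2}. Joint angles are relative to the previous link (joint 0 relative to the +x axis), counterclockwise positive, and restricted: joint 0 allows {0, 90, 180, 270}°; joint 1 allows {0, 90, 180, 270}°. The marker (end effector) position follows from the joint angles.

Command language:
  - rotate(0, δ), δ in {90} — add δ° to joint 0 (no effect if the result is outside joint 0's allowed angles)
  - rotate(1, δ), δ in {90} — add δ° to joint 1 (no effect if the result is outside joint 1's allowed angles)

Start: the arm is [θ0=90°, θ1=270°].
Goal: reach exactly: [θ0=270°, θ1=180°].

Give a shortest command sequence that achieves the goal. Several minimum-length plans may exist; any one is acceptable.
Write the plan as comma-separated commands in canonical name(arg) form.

rotate(1, 90), rotate(1, 90), rotate(1, 90), rotate(0, 90), rotate(0, 90)

from: [θ0=90°, θ1=270°]
1. rotate(1, 90) → [θ0=90°, θ1=0°]
2. rotate(1, 90) → [θ0=90°, θ1=90°]
3. rotate(1, 90) → [θ0=90°, θ1=180°]
4. rotate(0, 90) → [θ0=180°, θ1=180°]
5. rotate(0, 90) → [θ0=270°, θ1=180°]
no 4-step plan works, so 5 is optimal.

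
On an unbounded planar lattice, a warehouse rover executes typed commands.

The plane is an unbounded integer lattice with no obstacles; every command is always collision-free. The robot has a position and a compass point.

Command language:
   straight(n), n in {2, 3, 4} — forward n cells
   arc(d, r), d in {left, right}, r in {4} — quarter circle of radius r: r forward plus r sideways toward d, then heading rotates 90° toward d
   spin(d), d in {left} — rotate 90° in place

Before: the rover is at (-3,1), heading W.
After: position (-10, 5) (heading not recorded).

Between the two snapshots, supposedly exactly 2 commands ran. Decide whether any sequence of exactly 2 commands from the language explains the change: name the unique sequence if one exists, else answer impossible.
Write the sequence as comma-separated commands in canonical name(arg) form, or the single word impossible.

key: order matters: swapping straight(3) and arc(right, 4) lands elsewhere
initial: at (-3,1), heading W
[1] after straight(3): at (-6,1), heading W
[2] after arc(right, 4): at (-10,5), heading N
no rival 2-sequence matches.

straight(3), arc(right, 4)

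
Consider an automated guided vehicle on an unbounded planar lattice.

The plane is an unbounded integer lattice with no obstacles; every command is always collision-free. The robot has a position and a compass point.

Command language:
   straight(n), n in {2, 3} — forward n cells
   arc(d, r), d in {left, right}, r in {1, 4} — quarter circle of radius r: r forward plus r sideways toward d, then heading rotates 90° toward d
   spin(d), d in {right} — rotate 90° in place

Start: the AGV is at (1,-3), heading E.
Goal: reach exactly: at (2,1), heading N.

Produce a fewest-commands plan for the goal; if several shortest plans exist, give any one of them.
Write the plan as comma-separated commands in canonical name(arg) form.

start: at (1,-3), heading E
t=1 arc(left, 1) ⇒ at (2,-2), heading N
t=2 straight(3) ⇒ at (2,1), heading N
shorter routes all fall short; 2 is best.

arc(left, 1), straight(3)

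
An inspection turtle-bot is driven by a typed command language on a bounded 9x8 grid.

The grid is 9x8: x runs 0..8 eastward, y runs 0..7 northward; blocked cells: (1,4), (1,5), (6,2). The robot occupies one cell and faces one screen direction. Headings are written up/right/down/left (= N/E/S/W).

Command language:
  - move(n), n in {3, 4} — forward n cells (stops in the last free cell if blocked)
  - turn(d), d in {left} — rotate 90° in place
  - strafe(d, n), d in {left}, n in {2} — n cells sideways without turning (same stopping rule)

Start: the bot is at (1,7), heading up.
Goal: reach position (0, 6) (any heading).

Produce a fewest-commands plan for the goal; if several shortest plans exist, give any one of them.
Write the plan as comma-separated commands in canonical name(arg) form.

turn(left), strafe(left, 2), move(4)

initial: at (1,7), heading up
[1] after turn(left): at (1,7), heading left
[2] after strafe(left, 2): at (1,6), heading left
[3] after move(4): at (0,6), heading left
minimal: 3 command(s), checked below 3.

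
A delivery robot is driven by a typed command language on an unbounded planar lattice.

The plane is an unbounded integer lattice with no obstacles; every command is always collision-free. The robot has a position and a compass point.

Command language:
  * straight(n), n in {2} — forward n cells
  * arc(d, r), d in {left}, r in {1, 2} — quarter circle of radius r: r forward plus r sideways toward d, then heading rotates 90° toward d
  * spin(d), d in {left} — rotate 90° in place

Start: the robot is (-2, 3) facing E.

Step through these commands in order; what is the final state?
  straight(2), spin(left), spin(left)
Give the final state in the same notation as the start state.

(0, 3) facing W

begin: (-2, 3) facing E
1. straight(2) → (0, 3) facing E
2. spin(left) → (0, 3) facing N
3. spin(left) → (0, 3) facing W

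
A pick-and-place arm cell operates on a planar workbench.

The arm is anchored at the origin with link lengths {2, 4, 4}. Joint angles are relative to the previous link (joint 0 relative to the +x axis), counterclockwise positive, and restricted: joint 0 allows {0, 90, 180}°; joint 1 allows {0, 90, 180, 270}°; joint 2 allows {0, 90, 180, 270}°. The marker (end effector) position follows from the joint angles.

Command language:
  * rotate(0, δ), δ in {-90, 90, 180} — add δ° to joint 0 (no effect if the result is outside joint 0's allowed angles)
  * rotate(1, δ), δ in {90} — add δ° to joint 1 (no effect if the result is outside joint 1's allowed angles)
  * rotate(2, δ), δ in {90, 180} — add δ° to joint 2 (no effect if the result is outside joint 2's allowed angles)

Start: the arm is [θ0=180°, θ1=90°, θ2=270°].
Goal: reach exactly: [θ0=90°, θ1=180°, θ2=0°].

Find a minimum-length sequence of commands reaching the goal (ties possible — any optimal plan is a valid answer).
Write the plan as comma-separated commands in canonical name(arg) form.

t0: [θ0=180°, θ1=90°, θ2=270°]
1. rotate(2, 90) → [θ0=180°, θ1=90°, θ2=0°]
2. rotate(1, 90) → [θ0=180°, θ1=180°, θ2=0°]
3. rotate(0, -90) → [θ0=90°, θ1=180°, θ2=0°]
no 2-step plan works, so 3 is optimal.

rotate(2, 90), rotate(1, 90), rotate(0, -90)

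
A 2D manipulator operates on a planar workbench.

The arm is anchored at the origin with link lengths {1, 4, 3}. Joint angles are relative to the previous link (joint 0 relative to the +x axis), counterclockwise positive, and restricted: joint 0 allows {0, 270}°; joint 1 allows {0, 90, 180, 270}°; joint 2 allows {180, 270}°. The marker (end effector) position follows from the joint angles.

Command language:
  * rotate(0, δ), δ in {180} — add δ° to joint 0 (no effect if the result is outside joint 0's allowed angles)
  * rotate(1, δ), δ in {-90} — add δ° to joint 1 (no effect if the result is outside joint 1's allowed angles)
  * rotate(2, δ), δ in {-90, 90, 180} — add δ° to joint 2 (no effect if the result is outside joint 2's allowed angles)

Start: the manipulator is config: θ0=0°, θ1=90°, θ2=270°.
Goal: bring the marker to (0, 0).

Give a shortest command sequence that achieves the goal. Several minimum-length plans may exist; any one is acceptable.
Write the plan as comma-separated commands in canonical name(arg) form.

rotate(2, -90), rotate(1, -90), rotate(1, -90), rotate(1, -90)

start: config: θ0=0°, θ1=90°, θ2=270°
t=1 rotate(2, -90) ⇒ config: θ0=0°, θ1=90°, θ2=180°
t=2 rotate(1, -90) ⇒ config: θ0=0°, θ1=0°, θ2=180°
t=3 rotate(1, -90) ⇒ config: θ0=0°, θ1=270°, θ2=180°
t=4 rotate(1, -90) ⇒ config: θ0=0°, θ1=180°, θ2=180°
shorter routes all fall short; 4 is best.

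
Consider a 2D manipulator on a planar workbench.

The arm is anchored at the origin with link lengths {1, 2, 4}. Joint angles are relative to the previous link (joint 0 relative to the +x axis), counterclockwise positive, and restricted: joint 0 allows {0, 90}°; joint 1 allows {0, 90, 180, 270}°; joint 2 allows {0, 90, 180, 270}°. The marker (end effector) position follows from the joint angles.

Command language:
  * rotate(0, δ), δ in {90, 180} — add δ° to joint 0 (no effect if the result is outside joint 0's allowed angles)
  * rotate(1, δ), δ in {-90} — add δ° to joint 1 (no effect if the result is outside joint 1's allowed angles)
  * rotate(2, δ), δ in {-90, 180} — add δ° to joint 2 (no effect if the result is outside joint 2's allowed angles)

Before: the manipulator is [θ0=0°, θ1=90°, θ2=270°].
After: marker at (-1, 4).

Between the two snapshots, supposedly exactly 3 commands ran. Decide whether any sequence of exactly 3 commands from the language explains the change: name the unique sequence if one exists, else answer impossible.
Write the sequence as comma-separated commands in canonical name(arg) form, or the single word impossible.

from: [θ0=0°, θ1=90°, θ2=270°]
t=1 rotate(1, -90) ⇒ [θ0=0°, θ1=0°, θ2=270°]
t=2 rotate(1, -90) ⇒ [θ0=0°, θ1=270°, θ2=270°]
t=3 rotate(1, -90) ⇒ [θ0=0°, θ1=180°, θ2=270°]
uniquely the one of 125 3-step routes that fits.

rotate(1, -90), rotate(1, -90), rotate(1, -90)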